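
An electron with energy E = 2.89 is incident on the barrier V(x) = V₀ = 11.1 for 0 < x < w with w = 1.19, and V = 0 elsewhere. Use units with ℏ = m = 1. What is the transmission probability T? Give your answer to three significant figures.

E < V₀: inside the barrier ψ ∝ e^{±κx} with κ = √(2m(V₀ − E))/ℏ = 4.052.
κw = 4.822, sinh(κw) = 62.11.
Matching ψ, ψ′ at both faces gives T = [1 + V₀² sinh²(κw) / (4E(V₀ − E))]⁻¹ = 1/5009 = 0.000200.

T = 0.000200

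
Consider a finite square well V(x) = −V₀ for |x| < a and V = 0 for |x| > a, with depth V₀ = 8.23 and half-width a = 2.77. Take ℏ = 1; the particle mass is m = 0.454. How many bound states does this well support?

N = 5

The dimensionless depth is z₀ = a√(2mV₀)/ℏ = 2.77 × √(7.473) = 7.572.
The even/odd transcendental equations gain one root per π/2 in z₀, giving N = 1 + ⌊2z₀/π⌋ = 1 + ⌊4.821⌋ = 5.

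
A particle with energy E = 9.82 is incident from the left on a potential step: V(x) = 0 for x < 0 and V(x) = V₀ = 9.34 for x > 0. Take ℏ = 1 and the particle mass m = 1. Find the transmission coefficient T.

T = 0.593

The wavenumbers are k₁ = √(2mE)/ℏ = 4.432 on the left and k₂ = √(2m(E − V₀))/ℏ = 0.9798 on the right.
Continuity of ψ and ψ′ at the step yields the reflection amplitude r = (k₁ − k₂)/(k₁ + k₂) = 0.6379; thus R = |r|² = 0.4069, T = 0.5931.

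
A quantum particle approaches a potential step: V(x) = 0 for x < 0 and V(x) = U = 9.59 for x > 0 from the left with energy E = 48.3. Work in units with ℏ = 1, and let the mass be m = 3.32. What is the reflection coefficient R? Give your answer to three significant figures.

The wavenumbers are k₁ = √(2mE)/ℏ = 17.91 on the left and k₂ = √(2m(E − U))/ℏ = 16.03 on the right.
Matching ψ and ψ′ at x = 0 gives r = (k₁ − k₂)/(k₁ + k₂), so R = r² = 0.003056 and T = 1 − R = 0.9969.

R = 0.00306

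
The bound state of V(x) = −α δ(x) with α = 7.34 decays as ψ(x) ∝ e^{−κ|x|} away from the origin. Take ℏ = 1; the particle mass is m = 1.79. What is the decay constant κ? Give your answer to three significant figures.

Integrating the TISE across x = 0 gives the cusp condition ψ'(0⁺) − ψ'(0⁻) = −(2mα/ℏ²)ψ(0).
With ψ ∝ e^{−κ|x|} this yields −2κ = −2mα/ℏ², so κ = mα/ℏ² = 13.14.

κ = 13.1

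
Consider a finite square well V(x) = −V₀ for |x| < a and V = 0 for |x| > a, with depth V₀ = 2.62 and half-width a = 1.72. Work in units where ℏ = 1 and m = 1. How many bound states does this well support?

Define the well-strength parameter z₀ = (a/ℏ)√(2mV₀) = 1.72 × √(2·1·2.62) = 3.937.
A new bound state (alternating even/odd) appears each time z₀ passes a multiple of π/2, so N = ⌊2z₀/π⌋ + 1 = ⌊2.507⌋ + 1 = 3.

N = 3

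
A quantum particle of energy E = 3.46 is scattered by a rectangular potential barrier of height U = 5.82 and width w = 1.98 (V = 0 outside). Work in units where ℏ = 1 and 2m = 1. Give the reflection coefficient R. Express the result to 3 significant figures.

R = 0.991

E < U: inside the barrier ψ ∝ e^{±κx} with κ = √(2m(U − E))/ℏ = 1.536.
κw = 3.042, sinh(κw) = 10.45.
The exact tunnelling result is T⁻¹ = 1 + U² sinh²(κw) / [4E(U − E)] = 114.2, so T = 0.00876.
R = 1 − T = 0.991.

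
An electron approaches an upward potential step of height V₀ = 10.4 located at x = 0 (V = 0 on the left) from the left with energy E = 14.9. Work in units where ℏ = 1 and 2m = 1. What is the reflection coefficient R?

R = 0.0845

The wavenumbers are k₁ = √(2mE)/ℏ = 3.860 on the left and k₂ = √(2m(E − V₀))/ℏ = 2.121 on the right.
Matching ψ and ψ′ at x = 0 gives r = (k₁ − k₂)/(k₁ + k₂), so R = r² = 0.08450 and T = 1 − R = 0.9155.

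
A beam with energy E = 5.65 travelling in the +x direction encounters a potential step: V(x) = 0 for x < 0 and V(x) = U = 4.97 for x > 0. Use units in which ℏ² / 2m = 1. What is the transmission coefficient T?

The wavenumbers are k₁ = √(2mE)/ℏ = 2.377 on the left and k₂ = √(2m(E − U))/ℏ = 0.8246 on the right.
Matching ψ and ψ′ at x = 0 gives r = (k₁ − k₂)/(k₁ + k₂), so R = r² = 0.2351 and T = 1 − R = 0.7649.

T = 0.765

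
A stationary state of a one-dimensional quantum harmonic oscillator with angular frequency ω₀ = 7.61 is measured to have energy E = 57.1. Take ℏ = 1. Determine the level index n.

n = 7

Invert E_n = (n + ½)ℏω₀: n = E/ℏω₀ − ½ = 7.003, so n = 7.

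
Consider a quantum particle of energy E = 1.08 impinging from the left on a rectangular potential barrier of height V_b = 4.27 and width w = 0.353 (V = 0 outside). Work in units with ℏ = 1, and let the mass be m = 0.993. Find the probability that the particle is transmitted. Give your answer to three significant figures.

T = 0.426

Since E < V_b the interior solution is evanescent with decay constant κ = √(2m(V_b − E))/ℏ = 2.517.
κw = 0.8885, sinh(κw) = 1.010.
Matching ψ, ψ′ at both faces gives T = [1 + V_b² sinh²(κw) / (4E(V_b − E))]⁻¹ = 1/2.350 = 0.426.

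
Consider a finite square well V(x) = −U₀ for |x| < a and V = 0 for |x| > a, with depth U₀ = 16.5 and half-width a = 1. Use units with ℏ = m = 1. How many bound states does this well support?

N = 4

The dimensionless depth is z₀ = a√(2mU₀)/ℏ = 1 × √(33.00) = 5.745.
A new bound state (alternating even/odd) appears each time z₀ passes a multiple of π/2, so N = ⌊2z₀/π⌋ + 1 = ⌊3.657⌋ + 1 = 4.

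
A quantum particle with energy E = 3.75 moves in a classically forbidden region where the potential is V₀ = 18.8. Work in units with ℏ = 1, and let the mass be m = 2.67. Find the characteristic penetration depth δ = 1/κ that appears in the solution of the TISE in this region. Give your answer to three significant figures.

Since E < V₀ the TISE in this region is ψ'' = κ²ψ with κ = √(2m(V₀ − E))/ℏ.
κ = √(2 × 2.67 × 15.05) = 8.965. The penetration depth is δ = 1/κ = 0.112.

δ = 0.112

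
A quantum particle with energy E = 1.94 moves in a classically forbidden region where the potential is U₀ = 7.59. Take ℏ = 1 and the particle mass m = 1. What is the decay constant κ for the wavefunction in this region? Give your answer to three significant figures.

Since E < U₀ the TISE in this region is ψ'' = κ²ψ with κ = √(2m(U₀ − E))/ℏ.
κ = √(2 × 1 × 5.65) = 3.362.

κ = 3.36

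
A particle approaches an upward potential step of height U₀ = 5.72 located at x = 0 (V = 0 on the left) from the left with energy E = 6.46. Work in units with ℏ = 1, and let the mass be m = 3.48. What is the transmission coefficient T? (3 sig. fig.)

T = 0.756

On each side the TISE gives plane waves with k = √(2m(E − V))/ℏ: k₁ = √(2·3.48·6.46) = 6.705, k₂ = √(2·3.48·0.74) = 2.269.
Matching ψ and ψ′ at x = 0 gives r = (k₁ − k₂)/(k₁ + k₂), so R = r² = 0.2443 and T = 1 − R = 0.7557.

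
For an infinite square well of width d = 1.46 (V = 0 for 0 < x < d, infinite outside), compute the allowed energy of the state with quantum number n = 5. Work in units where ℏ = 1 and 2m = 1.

E = 116

The infinite-well eigenfunctions ψ_n = √(2/d) sin(nπx/d) vanish at both walls, giving E_n = n²π²ℏ²/(2md²).
E_5 = 5² × π² / (2 × 0.5 × 1.46²) = 115.8.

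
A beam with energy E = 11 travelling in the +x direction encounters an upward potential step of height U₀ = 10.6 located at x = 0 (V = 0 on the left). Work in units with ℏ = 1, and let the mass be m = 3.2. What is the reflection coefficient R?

R = 0.462

The wavenumbers are k₁ = √(2mE)/ℏ = 8.390 on the left and k₂ = √(2m(E − U₀))/ℏ = 1.600 on the right.
Continuity of ψ and ψ′ at the step yields the reflection amplitude r = (k₁ − k₂)/(k₁ + k₂) = 0.6797; thus R = |r|² = 0.4620, T = 0.5380.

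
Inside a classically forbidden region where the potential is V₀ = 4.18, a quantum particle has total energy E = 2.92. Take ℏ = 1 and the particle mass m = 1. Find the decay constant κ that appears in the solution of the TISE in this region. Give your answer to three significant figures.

κ = 1.59

Since E < V₀ the TISE in this region is ψ'' = κ²ψ with κ = √(2m(V₀ − E))/ℏ.
κ = √(2 × 1 × 1.26) = 1.587.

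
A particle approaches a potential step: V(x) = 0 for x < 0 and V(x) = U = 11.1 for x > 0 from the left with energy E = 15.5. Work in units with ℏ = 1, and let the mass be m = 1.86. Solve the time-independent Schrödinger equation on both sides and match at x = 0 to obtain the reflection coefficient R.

The wavenumbers are k₁ = √(2mE)/ℏ = 7.593 on the left and k₂ = √(2m(E − U))/ℏ = 4.046 on the right.
Continuity of ψ and ψ′ at the step yields the reflection amplitude r = (k₁ − k₂)/(k₁ + k₂) = 0.3048; thus R = |r|² = 0.09291, T = 0.9071.

R = 0.0929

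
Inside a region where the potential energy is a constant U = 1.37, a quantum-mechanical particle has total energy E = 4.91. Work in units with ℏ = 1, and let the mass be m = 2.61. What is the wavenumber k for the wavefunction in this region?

With E > U the solution is oscillatory, ψ ∝ e^{±ikx} with k = √(2m(E − U))/ℏ.
k = √(2 × 2.61 × 3.54) = 4.299.

k = 4.30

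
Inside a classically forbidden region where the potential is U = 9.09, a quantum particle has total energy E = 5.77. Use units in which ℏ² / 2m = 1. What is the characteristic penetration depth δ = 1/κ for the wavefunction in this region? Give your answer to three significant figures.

δ = 0.549

Since E < U the TISE in this region is ψ'' = κ²ψ with κ = √(2m(U − E))/ℏ.
κ = √(2 × 0.5 × 3.32) = 1.822. The penetration depth is δ = 1/κ = 0.549.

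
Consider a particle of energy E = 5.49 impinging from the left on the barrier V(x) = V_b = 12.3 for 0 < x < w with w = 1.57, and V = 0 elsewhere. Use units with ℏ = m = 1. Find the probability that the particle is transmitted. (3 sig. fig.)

E < V_b: inside the barrier ψ ∝ e^{±κx} with κ = √(2m(V_b − E))/ℏ = 3.691.
κw = 5.794, sinh(κw) = 164.2.
The exact tunnelling result is T⁻¹ = 1 + V_b² sinh²(κw) / [4E(V_b − E)] = 27270, so T = 0.0000367.

T = 0.0000367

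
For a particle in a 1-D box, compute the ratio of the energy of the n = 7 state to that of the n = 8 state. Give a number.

E_n = n²π²ℏ²/(2mL²) so the ratio is n₂²/n₁² = 49/64 = 0.765625.

0.765625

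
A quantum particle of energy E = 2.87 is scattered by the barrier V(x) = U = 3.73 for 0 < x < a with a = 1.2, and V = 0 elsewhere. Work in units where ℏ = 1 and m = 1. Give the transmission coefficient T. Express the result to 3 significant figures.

T = 0.117

E < U: inside the barrier ψ ∝ e^{±κx} with κ = √(2m(U − E))/ℏ = 1.311.
κa = 1.574, sinh(κa) = 2.309.
The exact tunnelling result is T⁻¹ = 1 + U² sinh²(κa) / [4E(U − E)] = 8.512, so T = 0.117.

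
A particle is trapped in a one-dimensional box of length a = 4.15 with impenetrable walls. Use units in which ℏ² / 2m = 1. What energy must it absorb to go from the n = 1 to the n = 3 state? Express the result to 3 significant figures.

E_n = n²π²ℏ²/(2ma²), so ΔE = (3² − 1²) π²ℏ²/(2ma²).
ΔE = 8 × π² / (2 × 0.5 × 4.15²) = 4.585.

ΔE = 4.58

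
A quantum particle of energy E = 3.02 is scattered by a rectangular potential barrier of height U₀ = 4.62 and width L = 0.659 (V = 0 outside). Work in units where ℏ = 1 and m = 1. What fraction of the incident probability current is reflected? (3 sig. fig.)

R = 0.705

E < U₀: inside the barrier ψ ∝ e^{±κx} with κ = √(2m(U₀ − E))/ℏ = 1.789.
κL = 1.179, sinh(κL) = 1.472.
The exact tunnelling result is T⁻¹ = 1 + U₀² sinh²(κL) / [4E(U₀ − E)] = 3.391, so T = 0.295.
R = 1 − T = 0.705.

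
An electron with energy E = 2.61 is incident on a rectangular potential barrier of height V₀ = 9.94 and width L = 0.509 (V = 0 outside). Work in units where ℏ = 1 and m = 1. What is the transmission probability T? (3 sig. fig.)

E < V₀: inside the barrier ψ ∝ e^{±κx} with κ = √(2m(V₀ − E))/ℏ = 3.829.
κL = 1.949, sinh(κL) = 3.439.
The exact tunnelling result is T⁻¹ = 1 + V₀² sinh²(κL) / [4E(V₀ − E)] = 16.27, so T = 0.0615.

T = 0.0615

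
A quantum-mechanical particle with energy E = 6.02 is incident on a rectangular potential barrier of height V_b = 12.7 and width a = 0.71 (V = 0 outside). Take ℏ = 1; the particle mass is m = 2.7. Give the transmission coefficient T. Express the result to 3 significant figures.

E < V_b: inside the barrier ψ ∝ e^{±κx} with κ = √(2m(V_b − E))/ℏ = 6.006.
κa = 4.264, sinh(κa) = 35.55.
The exact tunnelling result is T⁻¹ = 1 + V_b² sinh²(κa) / [4E(V_b − E)] = 1268, so T = 0.000789.

T = 0.000789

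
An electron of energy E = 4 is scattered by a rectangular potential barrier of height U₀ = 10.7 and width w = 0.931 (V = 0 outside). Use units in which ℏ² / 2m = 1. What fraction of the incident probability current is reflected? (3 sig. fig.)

E < U₀: inside the barrier ψ ∝ e^{±κx} with κ = √(2m(U₀ − E))/ℏ = 2.588.
κw = 2.410, sinh(κw) = 5.521.
The exact tunnelling result is T⁻¹ = 1 + U₀² sinh²(κw) / [4E(U₀ − E)] = 33.56, so T = 0.0298.
R = 1 − T = 0.970.

R = 0.970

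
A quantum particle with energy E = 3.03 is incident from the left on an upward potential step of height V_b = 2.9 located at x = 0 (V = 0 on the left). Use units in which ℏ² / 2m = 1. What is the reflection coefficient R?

R = 0.431

On each side the TISE gives plane waves with k = √(2m(E − V))/ℏ: k₁ = √(2·½·3.03) = 1.741, k₂ = √(2·½·0.13) = 0.3606.
Matching ψ and ψ′ at x = 0 gives r = (k₁ − k₂)/(k₁ + k₂), so R = r² = 0.4314 and T = 1 − R = 0.5686.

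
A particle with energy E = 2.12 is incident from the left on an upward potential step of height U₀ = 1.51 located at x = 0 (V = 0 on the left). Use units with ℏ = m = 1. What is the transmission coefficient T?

On each side the TISE gives plane waves with k = √(2m(E − V))/ℏ: k₁ = √(2·1·2.12) = 2.059, k₂ = √(2·1·0.61) = 1.105.
Continuity of ψ and ψ′ at the step yields the reflection amplitude r = (k₁ − k₂)/(k₁ + k₂) = 0.3017; thus R = |r|² = 0.09104, T = 0.9090.

T = 0.909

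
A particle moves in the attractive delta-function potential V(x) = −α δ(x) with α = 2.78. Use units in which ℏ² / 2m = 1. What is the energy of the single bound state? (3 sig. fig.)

E = -1.93

The bound state is ψ(x) = √κ e^{−κ|x|}. The derivative jump ψ'(0⁺) − ψ'(0⁻) = −(2mα/ℏ²)ψ(0) fixes κ = mα/ℏ² = 1.390.
Then E = −ℏ²κ²/(2m) = −mα²/(2ℏ²) = -1.932.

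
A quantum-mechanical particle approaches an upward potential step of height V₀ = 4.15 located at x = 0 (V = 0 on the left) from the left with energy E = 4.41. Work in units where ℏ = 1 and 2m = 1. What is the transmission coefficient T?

On each side the TISE gives plane waves with k = √(2m(E − V))/ℏ: k₁ = √(2·½·4.41) = 2.100, k₂ = √(2·½·0.26) = 0.5099.
Continuity of ψ and ψ′ at the step yields the reflection amplitude r = (k₁ − k₂)/(k₁ + k₂) = 0.6093; thus R = |r|² = 0.3712, T = 0.6288.

T = 0.629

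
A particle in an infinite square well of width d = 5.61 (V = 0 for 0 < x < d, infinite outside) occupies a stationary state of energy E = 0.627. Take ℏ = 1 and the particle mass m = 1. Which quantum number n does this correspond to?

For an infinite well E_n = n²π²ℏ²/(2md²), so n = (d/πℏ)√(2mE).
n = (5.61/π) × √(2 × 1 × 0.627) = 2.000 → n = 2.

n = 2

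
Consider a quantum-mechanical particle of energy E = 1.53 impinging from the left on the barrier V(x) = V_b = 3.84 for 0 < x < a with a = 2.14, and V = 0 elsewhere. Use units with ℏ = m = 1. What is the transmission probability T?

Since E < V_b the interior solution is evanescent with decay constant κ = √(2m(V_b − E))/ℏ = 2.149.
κa = 4.600, sinh(κa) = 49.72.
Matching ψ, ψ′ at both faces gives T = [1 + V_b² sinh²(κa) / (4E(V_b − E))]⁻¹ = 1/2580 = 0.000388.

T = 0.000388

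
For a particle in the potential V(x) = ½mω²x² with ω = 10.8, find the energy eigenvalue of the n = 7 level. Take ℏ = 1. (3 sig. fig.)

E = 81.0

The oscillator eigenvalues are E_n = ℏω(n + ½), so E_7 = 10.8 × 7.5 = 81.00.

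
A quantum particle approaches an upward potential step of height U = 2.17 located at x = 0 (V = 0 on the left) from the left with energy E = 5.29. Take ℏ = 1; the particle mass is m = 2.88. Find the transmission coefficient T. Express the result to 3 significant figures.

T = 0.983

On each side the TISE gives plane waves with k = √(2m(E − V))/ℏ: k₁ = √(2·2.88·5.29) = 5.520, k₂ = √(2·2.88·3.12) = 4.239.
Matching ψ and ψ′ at x = 0 gives r = (k₁ − k₂)/(k₁ + k₂), so R = r² = 0.01722 and T = 1 − R = 0.9828.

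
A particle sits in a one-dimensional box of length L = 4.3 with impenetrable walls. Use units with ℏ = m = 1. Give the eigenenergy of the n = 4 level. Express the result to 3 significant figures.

E = 4.27

Requiring ψ(0) = ψ(L) = 0 quantises k = nπ/L, hence E_n = ℏ²k²/2m = n²π²ℏ²/(2mL²).
E_4 = 4² × π² / (2 × 1 × 4.3²) = 4.270.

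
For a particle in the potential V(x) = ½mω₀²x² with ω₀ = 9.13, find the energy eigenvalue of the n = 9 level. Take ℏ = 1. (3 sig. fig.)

E = 86.7

Using E_n = (n + ½)ℏω₀: E_9 = 9.5 × 9.13 = 86.74.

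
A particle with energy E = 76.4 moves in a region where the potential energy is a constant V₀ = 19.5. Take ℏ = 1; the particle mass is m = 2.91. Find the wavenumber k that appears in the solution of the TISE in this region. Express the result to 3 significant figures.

With E > V₀ the solution is oscillatory, ψ ∝ e^{±ikx} with k = √(2m(E − V₀))/ℏ.
k = √(2 × 2.91 × 56.9) = 18.20.

k = 18.2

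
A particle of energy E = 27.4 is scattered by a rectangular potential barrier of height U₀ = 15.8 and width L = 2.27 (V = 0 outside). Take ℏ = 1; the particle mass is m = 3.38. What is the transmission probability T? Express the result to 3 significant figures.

Above the barrier the interior wavenumber is k₂ = √(2m(E − U₀))/ℏ = 8.855, giving phase k₂L = 20.10.
Matching at both interfaces gives T⁻¹ = 1 + U₀² sin²(k₂L) / [4E(E − U₀)] = 1.177, hence T = 0.850.

T = 0.850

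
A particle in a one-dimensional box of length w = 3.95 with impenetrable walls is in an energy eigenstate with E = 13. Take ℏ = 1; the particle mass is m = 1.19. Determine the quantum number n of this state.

n = 7

From E_n = n²π²ℏ²/(2mw²) invert to n = √(2mw²E)/(πℏ).
n = (3.95/π) × √(2 × 1.19 × 13) = 6.994 → n = 7.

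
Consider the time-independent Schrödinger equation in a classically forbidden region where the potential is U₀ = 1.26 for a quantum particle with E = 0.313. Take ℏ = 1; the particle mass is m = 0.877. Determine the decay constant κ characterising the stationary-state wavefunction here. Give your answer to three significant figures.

κ = 1.29

Since E < U₀ the TISE in this region is ψ'' = κ²ψ with κ = √(2m(U₀ − E))/ℏ.
κ = √(2 × 0.877 × 0.947) = 1.289.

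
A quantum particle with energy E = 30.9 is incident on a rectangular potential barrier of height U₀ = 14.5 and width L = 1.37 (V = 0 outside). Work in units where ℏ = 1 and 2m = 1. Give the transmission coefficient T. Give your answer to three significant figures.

T = 0.955

Above the barrier the interior wavenumber is k₂ = √(2m(E − U₀))/ℏ = 4.050, giving phase k₂L = 5.548.
T = [1 + U₀² sin²(k₂L) / (4E(E − U₀))]⁻¹ = 1/1.047 = 0.955.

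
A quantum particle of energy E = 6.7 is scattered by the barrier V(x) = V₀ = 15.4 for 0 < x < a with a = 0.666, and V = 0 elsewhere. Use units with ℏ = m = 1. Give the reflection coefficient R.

E < V₀: inside the barrier ψ ∝ e^{±κx} with κ = √(2m(V₀ − E))/ℏ = 4.171.
κa = 2.778, sinh(κa) = 8.013.
The exact tunnelling result is T⁻¹ = 1 + V₀² sinh²(κa) / [4E(V₀ − E)] = 66.31, so T = 0.0151.
R = 1 − T = 0.985.

R = 0.985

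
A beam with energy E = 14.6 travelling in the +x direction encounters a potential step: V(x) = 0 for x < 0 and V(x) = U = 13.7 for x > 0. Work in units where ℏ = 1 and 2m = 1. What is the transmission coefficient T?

On each side the TISE gives plane waves with k = √(2m(E − V))/ℏ: k₁ = √(2·½·14.6) = 3.821, k₂ = √(2·½·0.9) = 0.9487.
Matching ψ and ψ′ at x = 0 gives r = (k₁ − k₂)/(k₁ + k₂), so R = r² = 0.3626 and T = 1 − R = 0.6374.

T = 0.637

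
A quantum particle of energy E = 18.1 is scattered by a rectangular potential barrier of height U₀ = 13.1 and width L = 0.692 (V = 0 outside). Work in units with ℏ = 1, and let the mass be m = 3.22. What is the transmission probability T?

T = 0.808

Above the barrier the interior wavenumber is k₂ = √(2m(E − U₀))/ℏ = 5.675, giving phase k₂L = 3.927.
T = [1 + U₀² sin²(k₂L) / (4E(E − U₀))]⁻¹ = 1/1.237 = 0.808.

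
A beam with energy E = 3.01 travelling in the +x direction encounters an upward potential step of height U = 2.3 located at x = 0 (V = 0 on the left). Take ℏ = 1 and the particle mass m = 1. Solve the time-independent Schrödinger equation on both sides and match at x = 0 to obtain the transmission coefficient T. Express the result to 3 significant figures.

On each side the TISE gives plane waves with k = √(2m(E − V))/ℏ: k₁ = √(2·1·3.01) = 2.454, k₂ = √(2·1·0.71) = 1.192.
Matching ψ and ψ′ at x = 0 gives r = (k₁ − k₂)/(k₁ + k₂), so R = r² = 0.1198 and T = 1 − R = 0.8802.

T = 0.880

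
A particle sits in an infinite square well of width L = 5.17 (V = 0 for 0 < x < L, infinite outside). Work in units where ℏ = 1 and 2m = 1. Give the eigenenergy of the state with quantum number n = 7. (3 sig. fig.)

E = 18.1

The infinite-well eigenfunctions ψ_n = √(2/L) sin(nπx/L) vanish at both walls, giving E_n = n²π²ℏ²/(2mL²).
E_7 = 7² × π² / (2 × 0.5 × 5.17²) = 18.09.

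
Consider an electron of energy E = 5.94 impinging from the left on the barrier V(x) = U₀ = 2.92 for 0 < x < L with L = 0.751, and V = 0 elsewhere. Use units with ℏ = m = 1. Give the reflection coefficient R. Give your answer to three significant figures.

R = 0.0992

E > U₀: inside the barrier k₂ = √(2m(E − U₀))/ℏ = 2.458, k₂L = 1.846.
T = [1 + U₀² sin²(k₂L) / (4E(E − U₀))]⁻¹ = 1/1.110 = 0.901.
R = 1 − T = 0.0992.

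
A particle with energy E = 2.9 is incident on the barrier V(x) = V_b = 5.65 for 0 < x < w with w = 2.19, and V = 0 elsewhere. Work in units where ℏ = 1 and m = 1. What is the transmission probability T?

E < V_b: inside the barrier ψ ∝ e^{±κx} with κ = √(2m(V_b − E))/ℏ = 2.345.
κw = 5.136, sinh(κw) = 85.01.
The exact tunnelling result is T⁻¹ = 1 + V_b² sinh²(κw) / [4E(V_b − E)] = 7234, so T = 0.000138.

T = 0.000138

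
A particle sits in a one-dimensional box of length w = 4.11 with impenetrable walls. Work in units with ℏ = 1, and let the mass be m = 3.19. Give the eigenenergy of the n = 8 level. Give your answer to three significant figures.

The infinite-well eigenfunctions ψ_n = √(2/w) sin(nπx/w) vanish at both walls, giving E_n = n²π²ℏ²/(2mw²).
E_8 = 8² × π² / (2 × 3.19 × 4.11²) = 5.861.

E = 5.86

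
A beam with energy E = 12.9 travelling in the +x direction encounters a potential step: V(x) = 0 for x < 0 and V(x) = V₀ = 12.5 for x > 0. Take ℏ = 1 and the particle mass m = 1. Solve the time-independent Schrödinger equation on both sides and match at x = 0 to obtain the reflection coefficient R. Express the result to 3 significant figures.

On each side the TISE gives plane waves with k = √(2m(E − V))/ℏ: k₁ = √(2·1·12.9) = 5.079, k₂ = √(2·1·0.4) = 0.8944.
Matching ψ and ψ′ at x = 0 gives r = (k₁ − k₂)/(k₁ + k₂), so R = r² = 0.4908 and T = 1 − R = 0.5092.

R = 0.491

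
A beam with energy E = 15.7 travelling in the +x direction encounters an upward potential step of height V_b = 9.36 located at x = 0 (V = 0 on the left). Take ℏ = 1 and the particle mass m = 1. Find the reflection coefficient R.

On each side the TISE gives plane waves with k = √(2m(E − V))/ℏ: k₁ = √(2·1·15.7) = 5.604, k₂ = √(2·1·6.34) = 3.561.
Continuity of ψ and ψ′ at the step yields the reflection amplitude r = (k₁ − k₂)/(k₁ + k₂) = 0.2229; thus R = |r|² = 0.04968, T = 0.9503.

R = 0.0497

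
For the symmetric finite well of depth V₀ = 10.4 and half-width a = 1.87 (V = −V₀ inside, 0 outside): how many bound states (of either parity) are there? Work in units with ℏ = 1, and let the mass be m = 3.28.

Define the well-strength parameter z₀ = (a/ℏ)√(2mV₀) = 1.87 × √(2·3.28·10.4) = 15.45.
A new bound state (alternating even/odd) appears each time z₀ passes a multiple of π/2, so N = ⌊2z₀/π⌋ + 1 = ⌊9.833⌋ + 1 = 10.

N = 10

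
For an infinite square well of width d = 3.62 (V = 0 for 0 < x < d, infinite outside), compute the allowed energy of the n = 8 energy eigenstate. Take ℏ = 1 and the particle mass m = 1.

The infinite-well eigenfunctions ψ_n = √(2/d) sin(nπx/d) vanish at both walls, giving E_n = n²π²ℏ²/(2md²).
E_8 = 8² × π² / (2 × 1 × 3.62²) = 24.10.

E = 24.1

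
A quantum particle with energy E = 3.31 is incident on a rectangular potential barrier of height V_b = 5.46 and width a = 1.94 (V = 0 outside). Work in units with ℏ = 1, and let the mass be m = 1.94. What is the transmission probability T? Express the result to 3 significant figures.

Since E < V_b the interior solution is evanescent with decay constant κ = √(2m(V_b − E))/ℏ = 2.888.
κa = 5.603, sinh(κa) = 135.6.
The exact tunnelling result is T⁻¹ = 1 + V_b² sinh²(κa) / [4E(V_b − E)] = 19270, so T = 0.0000519.

T = 0.0000519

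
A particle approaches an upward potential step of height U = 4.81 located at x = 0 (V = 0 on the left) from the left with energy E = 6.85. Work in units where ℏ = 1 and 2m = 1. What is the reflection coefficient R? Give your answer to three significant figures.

On each side the TISE gives plane waves with k = √(2m(E − V))/ℏ: k₁ = √(2·½·6.85) = 2.617, k₂ = √(2·½·2.04) = 1.428.
Continuity of ψ and ψ′ at the step yields the reflection amplitude r = (k₁ − k₂)/(k₁ + k₂) = 0.2939; thus R = |r|² = 0.08637, T = 0.9136.

R = 0.0864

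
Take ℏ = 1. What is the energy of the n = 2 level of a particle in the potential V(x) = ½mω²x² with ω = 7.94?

Using E_n = (n + ½)ℏω: E_2 = 2.5 × 7.94 = 19.85.

E = 19.9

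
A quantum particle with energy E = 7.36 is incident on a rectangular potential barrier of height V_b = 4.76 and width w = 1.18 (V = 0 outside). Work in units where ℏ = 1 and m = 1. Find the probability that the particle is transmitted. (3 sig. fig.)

T = 0.947

E > V_b: inside the barrier k₂ = √(2m(E − V_b))/ℏ = 2.280, k₂w = 2.691.
Matching at both interfaces gives T⁻¹ = 1 + V_b² sin²(k₂w) / [4E(E − V_b)] = 1.056, hence T = 0.947.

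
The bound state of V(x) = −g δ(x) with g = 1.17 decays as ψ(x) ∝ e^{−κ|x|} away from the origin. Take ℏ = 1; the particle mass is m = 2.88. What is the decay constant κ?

κ = 3.37

Integrate −(ℏ²/2m)ψ'' − gδ(x)ψ = Eψ from −ε to +ε: the ψ'' term gives ψ'(0⁺) − ψ'(0⁻) and the δ term gives −(2mg/ℏ²)ψ(0).
With ψ ∝ e^{−κ|x|} this yields −2κ = −2mg/ℏ², so κ = mg/ℏ² = 3.370.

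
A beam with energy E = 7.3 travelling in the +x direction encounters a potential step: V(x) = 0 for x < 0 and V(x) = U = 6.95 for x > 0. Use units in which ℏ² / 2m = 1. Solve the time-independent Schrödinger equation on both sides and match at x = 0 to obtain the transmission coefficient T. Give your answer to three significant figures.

T = 0.589

On each side the TISE gives plane waves with k = √(2m(E − V))/ℏ: k₁ = √(2·½·7.3) = 2.702, k₂ = √(2·½·0.35) = 0.5916.
Matching ψ and ψ′ at x = 0 gives r = (k₁ − k₂)/(k₁ + k₂), so R = r² = 0.4105 and T = 1 − R = 0.5895.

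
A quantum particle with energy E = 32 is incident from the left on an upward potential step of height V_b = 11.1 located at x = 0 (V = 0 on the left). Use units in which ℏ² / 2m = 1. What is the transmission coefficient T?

T = 0.989

On each side the TISE gives plane waves with k = √(2m(E − V))/ℏ: k₁ = √(2·½·32) = 5.657, k₂ = √(2·½·20.9) = 4.572.
Continuity of ψ and ψ′ at the step yields the reflection amplitude r = (k₁ − k₂)/(k₁ + k₂) = 0.1061; thus R = |r|² = 0.01126, T = 0.9887.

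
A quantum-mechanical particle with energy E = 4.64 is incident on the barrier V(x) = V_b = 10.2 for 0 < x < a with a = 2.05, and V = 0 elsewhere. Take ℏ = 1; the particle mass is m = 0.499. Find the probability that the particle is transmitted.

T = 0.000254

E < V_b: inside the barrier ψ ∝ e^{±κx} with κ = √(2m(V_b − E))/ℏ = 2.356.
κa = 4.829, sinh(κa) = 62.54.
The exact tunnelling result is T⁻¹ = 1 + V_b² sinh²(κa) / [4E(V_b − E)] = 3944, so T = 0.000254.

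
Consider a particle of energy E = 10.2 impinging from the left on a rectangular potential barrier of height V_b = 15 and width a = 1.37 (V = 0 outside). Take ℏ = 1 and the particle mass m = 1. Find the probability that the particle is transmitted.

T = 0.000716

Since E < V_b the interior solution is evanescent with decay constant κ = √(2m(V_b − E))/ℏ = 3.098.
κa = 4.245, sinh(κa) = 34.86.
The exact tunnelling result is T⁻¹ = 1 + V_b² sinh²(κa) / [4E(V_b − E)] = 1397, so T = 0.000716.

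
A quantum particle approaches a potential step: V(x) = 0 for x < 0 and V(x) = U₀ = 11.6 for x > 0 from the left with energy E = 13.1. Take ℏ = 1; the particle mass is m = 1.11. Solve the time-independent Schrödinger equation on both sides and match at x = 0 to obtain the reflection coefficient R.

R = 0.244

The wavenumbers are k₁ = √(2mE)/ℏ = 5.393 on the left and k₂ = √(2m(E − U₀))/ℏ = 1.825 on the right.
Matching ψ and ψ′ at x = 0 gives r = (k₁ − k₂)/(k₁ + k₂), so R = r² = 0.2444 and T = 1 − R = 0.7556.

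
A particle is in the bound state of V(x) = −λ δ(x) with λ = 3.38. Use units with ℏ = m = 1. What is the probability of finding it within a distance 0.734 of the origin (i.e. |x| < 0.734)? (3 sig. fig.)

P = 0.993

The normalised bound state is ψ = √κ e^{−κ|x|} with κ = mλ/ℏ² = 3.380.
P(|x| < d) = ∫_{−d}^{d} κ e^{−2κ|x|} dx = 1 − e^{−2κd} = 1 − e^{−4.962} = 0.9930.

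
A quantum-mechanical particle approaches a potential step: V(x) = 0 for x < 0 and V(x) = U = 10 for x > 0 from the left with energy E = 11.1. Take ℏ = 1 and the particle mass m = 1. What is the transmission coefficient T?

On each side the TISE gives plane waves with k = √(2m(E − V))/ℏ: k₁ = √(2·1·11.1) = 4.712, k₂ = √(2·1·1.1) = 1.483.
Matching ψ and ψ′ at x = 0 gives r = (k₁ − k₂)/(k₁ + k₂), so R = r² = 0.2716 and T = 1 − R = 0.7284.

T = 0.728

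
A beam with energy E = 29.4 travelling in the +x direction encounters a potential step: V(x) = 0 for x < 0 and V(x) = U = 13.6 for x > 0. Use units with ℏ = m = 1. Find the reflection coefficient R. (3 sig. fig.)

R = 0.0237

On each side the TISE gives plane waves with k = √(2m(E − V))/ℏ: k₁ = √(2·1·29.4) = 7.668, k₂ = √(2·1·15.8) = 5.621.
Continuity of ψ and ψ′ at the step yields the reflection amplitude r = (k₁ − k₂)/(k₁ + k₂) = 0.1540; thus R = |r|² = 0.02372, T = 0.9763.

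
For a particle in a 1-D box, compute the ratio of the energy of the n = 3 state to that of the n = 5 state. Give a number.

E_n = n²π²ℏ²/(2mL²) so the ratio is n₂²/n₁² = 9/25 = 0.36.

0.36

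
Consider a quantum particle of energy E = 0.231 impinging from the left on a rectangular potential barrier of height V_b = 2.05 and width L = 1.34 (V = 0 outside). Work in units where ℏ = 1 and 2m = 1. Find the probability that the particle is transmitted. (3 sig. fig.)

Since E < V_b the interior solution is evanescent with decay constant κ = √(2m(V_b − E))/ℏ = 1.349.
κL = 1.807, sinh(κL) = 2.965.
The exact tunnelling result is T⁻¹ = 1 + V_b² sinh²(κL) / [4E(V_b − E)] = 22.98, so T = 0.0435.

T = 0.0435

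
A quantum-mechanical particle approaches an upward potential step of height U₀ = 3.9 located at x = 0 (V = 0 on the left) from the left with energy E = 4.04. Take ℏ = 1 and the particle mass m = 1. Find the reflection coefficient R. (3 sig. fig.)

The wavenumbers are k₁ = √(2mE)/ℏ = 2.843 on the left and k₂ = √(2m(E − U₀))/ℏ = 0.5292 on the right.
Matching ψ and ψ′ at x = 0 gives r = (k₁ − k₂)/(k₁ + k₂), so R = r² = 0.4708 and T = 1 − R = 0.5292.

R = 0.471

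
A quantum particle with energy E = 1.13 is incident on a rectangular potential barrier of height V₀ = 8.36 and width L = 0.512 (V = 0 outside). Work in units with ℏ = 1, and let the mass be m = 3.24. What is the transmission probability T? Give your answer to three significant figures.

T = 0.00169

Since E < V₀ the interior solution is evanescent with decay constant κ = √(2m(V₀ − E))/ℏ = 6.845.
κL = 3.505, sinh(κL) = 16.62.
The exact tunnelling result is T⁻¹ = 1 + V₀² sinh²(κL) / [4E(V₀ − E)] = 591.6, so T = 0.00169.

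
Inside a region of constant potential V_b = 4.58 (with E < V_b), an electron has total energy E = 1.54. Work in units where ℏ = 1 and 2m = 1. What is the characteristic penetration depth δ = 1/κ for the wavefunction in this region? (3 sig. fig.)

δ = 0.574

Since E < V_b the TISE in this region is ψ'' = κ²ψ with κ = √(2m(V_b − E))/ℏ.
κ = √(2 × 0.5 × 3.04) = 1.744. The penetration depth is δ = 1/κ = 0.574.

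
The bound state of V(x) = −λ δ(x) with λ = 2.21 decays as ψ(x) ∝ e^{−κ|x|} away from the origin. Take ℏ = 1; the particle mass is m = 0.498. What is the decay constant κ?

κ = 1.10

Integrating the TISE across x = 0 gives the cusp condition ψ'(0⁺) − ψ'(0⁻) = −(2mλ/ℏ²)ψ(0).
With ψ ∝ e^{−κ|x|} this yields −2κ = −2mλ/ℏ², so κ = mλ/ℏ² = 1.101.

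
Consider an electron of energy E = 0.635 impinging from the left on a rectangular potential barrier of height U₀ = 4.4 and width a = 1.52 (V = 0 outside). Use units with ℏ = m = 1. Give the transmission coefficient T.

T = 0.000471

E < U₀: inside the barrier ψ ∝ e^{±κx} with κ = √(2m(U₀ − E))/ℏ = 2.744.
κa = 4.171, sinh(κa) = 32.38.
The exact tunnelling result is T⁻¹ = 1 + U₀² sinh²(κa) / [4E(U₀ − E)] = 2124, so T = 0.000471.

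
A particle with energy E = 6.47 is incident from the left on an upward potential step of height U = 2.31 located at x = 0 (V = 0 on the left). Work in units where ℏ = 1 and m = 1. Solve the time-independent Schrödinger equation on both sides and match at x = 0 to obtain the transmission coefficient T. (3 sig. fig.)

T = 0.988

On each side the TISE gives plane waves with k = √(2m(E − V))/ℏ: k₁ = √(2·1·6.47) = 3.597, k₂ = √(2·1·4.16) = 2.884.
Continuity of ψ and ψ′ at the step yields the reflection amplitude r = (k₁ − k₂)/(k₁ + k₂) = 0.1100; thus R = |r|² = 0.01209, T = 0.9879.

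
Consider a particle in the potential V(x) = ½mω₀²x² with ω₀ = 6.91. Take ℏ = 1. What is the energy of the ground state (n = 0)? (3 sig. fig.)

Using E_n = (n + ½)ℏω₀: E_0 = 0.5 × 6.91 = 3.455.

E = 3.46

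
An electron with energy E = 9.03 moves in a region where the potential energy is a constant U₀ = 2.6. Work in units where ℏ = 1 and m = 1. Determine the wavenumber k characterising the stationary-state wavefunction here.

k = 3.59

With E > U₀ the solution is oscillatory, ψ ∝ e^{±ikx} with k = √(2m(E − U₀))/ℏ.
k = √(2 × 1 × 6.43) = 3.586.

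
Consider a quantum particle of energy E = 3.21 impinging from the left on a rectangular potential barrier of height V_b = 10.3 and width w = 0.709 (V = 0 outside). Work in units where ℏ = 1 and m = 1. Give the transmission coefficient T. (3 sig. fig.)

T = 0.0164

Since E < V_b the interior solution is evanescent with decay constant κ = √(2m(V_b − E))/ℏ = 3.766.
κw = 2.670, sinh(κw) = 7.184.
Matching ψ, ψ′ at both faces gives T = [1 + V_b² sinh²(κw) / (4E(V_b − E))]⁻¹ = 1/61.15 = 0.0164.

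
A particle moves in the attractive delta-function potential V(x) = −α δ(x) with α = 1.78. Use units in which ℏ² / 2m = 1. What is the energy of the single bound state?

For x ≠ 0 the bound state is ψ ∝ e^{−κ|x|}; integrating the TISE across the delta gives the cusp condition 2κ = 2mα/ℏ², so κ = 0.8900.
Then E = −ℏ²κ²/(2m) = −mα²/(2ℏ²) = -0.7921.

E = -0.792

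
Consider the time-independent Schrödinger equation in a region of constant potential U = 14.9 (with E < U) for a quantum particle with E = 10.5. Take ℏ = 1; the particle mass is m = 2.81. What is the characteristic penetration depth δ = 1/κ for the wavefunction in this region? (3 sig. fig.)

δ = 0.201

Since E < U the TISE in this region is ψ'' = κ²ψ with κ = √(2m(U − E))/ℏ.
κ = √(2 × 2.81 × 4.4) = 4.973. The penetration depth is δ = 1/κ = 0.201.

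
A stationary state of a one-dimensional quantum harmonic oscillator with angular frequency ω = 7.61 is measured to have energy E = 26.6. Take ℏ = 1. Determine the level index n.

n = 3

E_n = ℏω(n + ½) ⇒ n = E/(ℏω) − ½ = 26.6/7.61 − 0.5 = 2.995 → n = 3.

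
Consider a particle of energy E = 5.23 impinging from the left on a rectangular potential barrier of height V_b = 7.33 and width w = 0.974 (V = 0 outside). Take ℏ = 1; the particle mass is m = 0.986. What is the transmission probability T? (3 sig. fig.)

Since E < V_b the interior solution is evanescent with decay constant κ = √(2m(V_b − E))/ℏ = 2.035.
κw = 1.982, sinh(κw) = 3.560.
The exact tunnelling result is T⁻¹ = 1 + V_b² sinh²(κw) / [4E(V_b − E)] = 16.50, so T = 0.0606.

T = 0.0606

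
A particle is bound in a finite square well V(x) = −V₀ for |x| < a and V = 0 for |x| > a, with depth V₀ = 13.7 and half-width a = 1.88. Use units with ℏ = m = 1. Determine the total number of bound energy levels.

The dimensionless depth is z₀ = a√(2mV₀)/ℏ = 1.88 × √(27.40) = 9.841.
The even/odd transcendental equations gain one root per π/2 in z₀, giving N = 1 + ⌊2z₀/π⌋ = 1 + ⌊6.265⌋ = 7.

N = 7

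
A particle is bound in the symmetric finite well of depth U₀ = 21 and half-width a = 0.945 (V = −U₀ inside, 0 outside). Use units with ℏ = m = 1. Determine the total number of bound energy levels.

N = 4

The dimensionless depth is z₀ = a√(2mU₀)/ℏ = 0.945 × √(42.00) = 6.124.
A new bound state (alternating even/odd) appears each time z₀ passes a multiple of π/2, so N = ⌊2z₀/π⌋ + 1 = ⌊3.899⌋ + 1 = 4.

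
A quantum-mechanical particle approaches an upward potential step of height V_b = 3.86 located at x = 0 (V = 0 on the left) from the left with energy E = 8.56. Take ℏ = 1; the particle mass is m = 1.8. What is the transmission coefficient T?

T = 0.978

On each side the TISE gives plane waves with k = √(2m(E − V))/ℏ: k₁ = √(2·1.8·8.56) = 5.551, k₂ = √(2·1.8·4.7) = 4.113.
Continuity of ψ and ψ′ at the step yields the reflection amplitude r = (k₁ − k₂)/(k₁ + k₂) = 0.1488; thus R = |r|² = 0.02213, T = 0.9779.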